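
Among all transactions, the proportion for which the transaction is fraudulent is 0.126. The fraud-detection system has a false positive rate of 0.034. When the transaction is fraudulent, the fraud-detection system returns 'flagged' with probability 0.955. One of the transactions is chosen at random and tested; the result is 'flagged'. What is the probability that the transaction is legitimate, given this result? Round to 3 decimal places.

P(¬H | E) ≈ 0.198

Write H for 'the transaction is fraudulent'. Prior odds H:¬H = 0.126/0.874 = 0.14416. For the 'flagged' outcome, the likelihood ratio is 0.955/0.034 = 28.088.
Posterior odds = 0.14416 × 28.088 = 4.0493, so P(H|E) = 4.0493/(1+4.0493) = 0.802. Then P(¬H|E) = 1 − 0.802 = 0.198.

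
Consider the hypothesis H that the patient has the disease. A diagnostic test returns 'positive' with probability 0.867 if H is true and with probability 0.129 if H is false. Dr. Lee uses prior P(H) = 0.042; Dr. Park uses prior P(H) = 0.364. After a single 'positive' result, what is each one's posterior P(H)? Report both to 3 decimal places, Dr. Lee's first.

Dr. Lee: 0.228; Dr. Park: 0.794

The likelihood ratio for a 'positive' result is 0.867/0.129 = 6.7209.
Dr. Lee: prior odds 0.042/0.958 = 0.043841; posterior odds 0.29465; posterior probability 0.228.
Dr. Park: prior odds 0.364/0.636 = 0.57233; posterior odds 3.8466; posterior probability 0.794.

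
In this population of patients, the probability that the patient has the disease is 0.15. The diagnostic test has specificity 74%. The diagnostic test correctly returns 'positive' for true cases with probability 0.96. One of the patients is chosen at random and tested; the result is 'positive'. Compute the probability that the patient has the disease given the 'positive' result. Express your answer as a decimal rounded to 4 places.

Let H be the event that the patient has the disease. P(H) = 0.15, so P(¬H) = 0.85. With E the 'positive' result, P(E|H) = 0.96 and P(E|¬H) = 0.26.
P(E) = 0.96·0.15 + 0.26·0.85 = 0.14400 + 0.22100 = 0.36500.
By Bayes' theorem, P(H|E) = 0.14400 / 0.36500 = 0.3945.

P(H | E) ≈ 0.3945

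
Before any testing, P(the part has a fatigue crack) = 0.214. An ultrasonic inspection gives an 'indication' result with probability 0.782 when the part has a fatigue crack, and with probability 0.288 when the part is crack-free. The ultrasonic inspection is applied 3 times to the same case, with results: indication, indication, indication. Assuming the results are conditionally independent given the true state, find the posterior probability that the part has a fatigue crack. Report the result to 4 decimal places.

Posterior P(H) ≈ 0.8450

With H the event that the part has a fatigue crack, the joint likelihood of the observed sequence is P(data|H) = 0.782·0.782·0.782 = 0.47821 and P(data|¬H) = 0.288·0.288·0.288 = 0.023888.
Bayes: P(H|data) = 0.214·0.47821 / (0.214·0.47821 + 0.786·0.023888) = 0.10234/0.12111 = 0.8450.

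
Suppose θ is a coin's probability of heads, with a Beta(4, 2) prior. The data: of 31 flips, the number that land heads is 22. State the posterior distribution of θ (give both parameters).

The binomial likelihood is conjugate to the Beta prior: with 22 successes and 9 failures, the posterior is Beta(4+22, 2+9) = Beta(26, 11).

Posterior: Beta(26, 11)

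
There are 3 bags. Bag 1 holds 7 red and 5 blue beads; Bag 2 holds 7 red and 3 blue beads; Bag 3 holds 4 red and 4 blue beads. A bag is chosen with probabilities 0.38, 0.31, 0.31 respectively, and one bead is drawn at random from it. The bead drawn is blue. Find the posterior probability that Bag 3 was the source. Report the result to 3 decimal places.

Tabulate prior·likelihood by source: [1] prior 0.38, lik 0.4167, product 0.1583; [2] prior 0.31, lik 0.3, product 0.09300; [3] prior 0.31, lik 0.5, product 0.1550.
Normalizing constant = 0.40633; the posterior for Bag 3 is its product over the sum, 0.1550/0.40633 = 0.381.

Posterior probability ≈ 0.381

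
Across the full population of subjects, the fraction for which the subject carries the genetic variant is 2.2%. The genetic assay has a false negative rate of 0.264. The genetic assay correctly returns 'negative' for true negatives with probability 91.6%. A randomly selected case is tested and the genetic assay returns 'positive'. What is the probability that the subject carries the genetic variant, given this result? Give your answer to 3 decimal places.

Let H be the event that the subject carries the genetic variant. P(H) = 0.022, so P(¬H) = 0.978. With E the 'positive' result, P(E|H) = 0.736 and P(E|¬H) = 0.084.
P(E) = 0.736·0.022 + 0.084·0.978 = 0.016192 + 0.082152 = 0.098344.
By Bayes' theorem, P(H|E) = 0.016192 / 0.098344 = 0.165.

P(H | E) ≈ 0.165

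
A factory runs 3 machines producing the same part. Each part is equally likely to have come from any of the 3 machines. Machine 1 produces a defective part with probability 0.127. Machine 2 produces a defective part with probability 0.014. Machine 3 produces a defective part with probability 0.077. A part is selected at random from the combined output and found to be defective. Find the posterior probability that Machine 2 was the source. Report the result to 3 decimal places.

Posterior probability ≈ 0.064

P(defective|M1) = 0.127; P(defective|M2) = 0.014; P(defective|M3) = 0.077.
Prior × likelihood for each source: 0.333333·0.127=0.04233, 0.333333·0.014=0.004667, 0.333333·0.077=0.02567. Summing gives P(defective) = 0.072667.
P(Machine 2 | defective) = 0.004667 / 0.072667 = 0.064.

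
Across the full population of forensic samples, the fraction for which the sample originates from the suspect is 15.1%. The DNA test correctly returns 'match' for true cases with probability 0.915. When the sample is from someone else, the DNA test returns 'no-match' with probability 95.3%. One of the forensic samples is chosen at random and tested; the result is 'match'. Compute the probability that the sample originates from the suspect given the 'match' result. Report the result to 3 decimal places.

P(H | E) ≈ 0.776

Let H be the event that the sample originates from the suspect. P(H) = 0.151, so P(¬H) = 0.849. With E the 'match' result, P(E|H) = 0.915 and P(E|¬H) = 0.047.
P(E) = 0.915·0.151 + 0.047·0.849 = 0.13817 + 0.039903 = 0.17807.
By Bayes' theorem, P(H|E) = 0.13817 / 0.17807 = 0.776.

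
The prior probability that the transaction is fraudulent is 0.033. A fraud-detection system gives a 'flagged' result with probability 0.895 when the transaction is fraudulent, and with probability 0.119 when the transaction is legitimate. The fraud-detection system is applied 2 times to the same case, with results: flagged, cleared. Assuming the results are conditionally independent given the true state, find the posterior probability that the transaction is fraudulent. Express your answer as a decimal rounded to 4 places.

Let H be the event that the transaction is fraudulent; start with P(H) = 0.033. P('flagged'|H) = 0.895, P('flagged'|¬H) = 0.119.
Update on result 1 ('flagged'): P(H) ← 0.895·0.0330 / (0.895·0.0330 + 0.119·0.9670) = 0.029535/0.14461 = 0.2042.
Update on result 2 ('cleared'): P(H) ← 0.105·0.2042 / (0.105·0.2042 + 0.881·0.7958) = 0.021445/0.72251 = 0.0297.

Posterior P(H) ≈ 0.0297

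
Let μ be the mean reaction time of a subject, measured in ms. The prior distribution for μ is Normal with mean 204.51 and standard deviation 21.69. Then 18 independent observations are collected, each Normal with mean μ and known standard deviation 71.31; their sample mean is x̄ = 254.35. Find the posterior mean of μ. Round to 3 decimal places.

Posterior mean ≈ 235.650

Prior precision 1/τ₀² = 1/21.69² = 0.00212560; data precision n/σ² = 18/71.31² = 0.00353974.
Posterior precision = 0.00212560 + 0.00353974 = 0.00566534.
Posterior mean = (0.00212560·204.51 + 0.00353974·254.35) / 0.00566534 = 235.650.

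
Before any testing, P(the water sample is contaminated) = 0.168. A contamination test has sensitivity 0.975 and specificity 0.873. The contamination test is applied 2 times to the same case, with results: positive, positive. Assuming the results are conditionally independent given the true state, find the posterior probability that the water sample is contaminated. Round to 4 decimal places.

With H the event that the water sample is contaminated, the joint likelihood of the observed sequence is P(data|H) = 0.975·0.975 = 0.95062 and P(data|¬H) = 0.127·0.127 = 0.016129.
Bayes: P(H|data) = 0.168·0.95062 / (0.168·0.95062 + 0.832·0.016129) = 0.15971/0.17312 = 0.9225.

Posterior P(H) ≈ 0.9225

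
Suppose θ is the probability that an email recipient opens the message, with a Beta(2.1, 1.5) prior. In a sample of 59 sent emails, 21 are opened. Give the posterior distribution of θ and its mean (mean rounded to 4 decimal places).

The binomial likelihood is conjugate to the Beta prior: with 21 successes and 38 failures, the posterior is Beta(2.1+21, 1.5+38) = Beta(23.1, 39.5).
E[θ | data] = 23.1/(23.1+39.5) = 0.3690.

Posterior: Beta(23.1, 39.5); mean ≈ 0.3690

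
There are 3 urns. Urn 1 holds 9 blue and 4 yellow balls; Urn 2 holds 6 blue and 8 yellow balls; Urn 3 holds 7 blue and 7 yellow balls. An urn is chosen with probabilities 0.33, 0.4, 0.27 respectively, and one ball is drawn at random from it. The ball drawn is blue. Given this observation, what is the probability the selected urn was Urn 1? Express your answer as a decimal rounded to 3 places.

P(blue|Urn 1) = 0.6923; P(blue|Urn 2) = 0.4286; P(blue|Urn 3) = 0.5.
Prior × likelihood for each source: 0.33·0.6923=0.2285, 0.4·0.4286=0.1714, 0.27·0.5=0.1350. Summing gives P(blue) = 0.53489.
P(Urn 1 | blue) = 0.2285 / 0.53489 = 0.427.

Posterior probability ≈ 0.427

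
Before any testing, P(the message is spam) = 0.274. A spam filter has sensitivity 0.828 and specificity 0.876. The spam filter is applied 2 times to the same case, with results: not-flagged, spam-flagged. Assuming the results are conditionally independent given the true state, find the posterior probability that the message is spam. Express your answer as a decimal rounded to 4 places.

Let H be the event that the message is spam; start with P(H) = 0.274. P('spam-flagged'|H) = 0.828, P('spam-flagged'|¬H) = 0.124.
Update on result 1 ('not-flagged'): P(H) ← 0.172·0.2740 / (0.172·0.2740 + 0.876·0.7260) = 0.047128/0.68310 = 0.0690.
Update on result 2 ('spam-flagged'): P(H) ← 0.828·0.0690 / (0.828·0.0690 + 0.124·0.9310) = 0.057125/0.17257 = 0.3310.

Posterior P(H) ≈ 0.3310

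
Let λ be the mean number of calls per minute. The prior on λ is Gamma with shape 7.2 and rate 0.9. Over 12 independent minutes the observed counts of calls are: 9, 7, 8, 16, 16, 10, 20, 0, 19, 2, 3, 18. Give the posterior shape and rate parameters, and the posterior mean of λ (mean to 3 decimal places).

Total count ∑xᵢ = 128 over n = 12 minutes.
Gamma is conjugate to the Poisson likelihood: posterior is Gamma(shape = 7.2+128 = 135.2, rate = 0.9+12 = 12.9).
Posterior mean = shape/rate = 135.2/12.9 = 10.481.

Posterior: Gamma(shape=135.2, rate=12.9); mean ≈ 10.481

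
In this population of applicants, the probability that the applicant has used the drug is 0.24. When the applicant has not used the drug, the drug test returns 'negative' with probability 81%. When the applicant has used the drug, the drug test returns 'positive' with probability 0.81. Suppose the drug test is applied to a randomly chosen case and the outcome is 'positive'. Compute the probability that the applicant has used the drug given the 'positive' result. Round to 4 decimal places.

P(H | E) ≈ 0.5738

Let H be the event that the applicant has used the drug. P(H) = 0.24, so P(¬H) = 0.76. With E the 'positive' result, P(E|H) = 0.81 and P(E|¬H) = 0.19.
P(E) = 0.81·0.24 + 0.19·0.76 = 0.19440 + 0.14440 = 0.33880.
By Bayes' theorem, P(H|E) = 0.19440 / 0.33880 = 0.5738.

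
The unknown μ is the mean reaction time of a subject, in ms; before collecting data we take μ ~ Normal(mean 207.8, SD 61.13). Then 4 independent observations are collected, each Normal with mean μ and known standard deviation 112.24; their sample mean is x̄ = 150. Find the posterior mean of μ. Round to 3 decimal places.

Prior precision 1/τ₀² = 1/61.13² = 0.00026760; data precision n/σ² = 4/112.24² = 0.00031752.
Posterior precision = 0.00026760 + 0.00031752 = 0.00058512.
Posterior mean = (0.00026760·207.8 + 0.00031752·150) / 0.00058512 = 176.435.

Posterior mean ≈ 176.435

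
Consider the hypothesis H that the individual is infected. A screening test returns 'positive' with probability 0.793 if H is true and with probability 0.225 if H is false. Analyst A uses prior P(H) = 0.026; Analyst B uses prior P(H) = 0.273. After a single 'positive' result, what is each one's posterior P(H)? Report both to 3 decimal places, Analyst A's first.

Analyst A: 0.086; Analyst B: 0.570

P('+'|H) = 0.793, P('+'|¬H) = 0.225.
Analyst A: numerator 0.793·0.026 = 0.020618; evidence = 0.020618+0.225·0.974 = 0.23977; posterior = 0.086.
Analyst B: numerator 0.793·0.273 = 0.21649; evidence = 0.21649+0.225·0.727 = 0.38006; posterior = 0.570.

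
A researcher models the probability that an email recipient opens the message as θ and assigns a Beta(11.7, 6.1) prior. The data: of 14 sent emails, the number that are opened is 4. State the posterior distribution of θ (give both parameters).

Observing 4 successes and 10 failures updates Beta(11.7, 6.1) by adding the success and failure counts to the two shape parameters: α = 11.7+4 = 15.7, β = 6.1+10 = 16.1.

Posterior: Beta(15.7, 16.1)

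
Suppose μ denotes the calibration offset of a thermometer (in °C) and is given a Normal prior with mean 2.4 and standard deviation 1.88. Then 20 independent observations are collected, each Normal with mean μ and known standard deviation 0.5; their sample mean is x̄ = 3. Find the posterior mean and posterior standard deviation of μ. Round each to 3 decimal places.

Posterior mean ≈ 2.998; posterior SD ≈ 0.112

With known σ, the Normal prior is conjugate. Weight on the data is w = (n/σ²)/(n/σ² + 1/τ₀²) = 80.0000/(80.0000+0.282933) = 0.99648.
Posterior mean = w·x̄ + (1−w)·μ₀ = 0.99648·3 + 0.0035242·2.4 = 2.998. Posterior variance = 1/(80.0000+0.282933) = 0.0124559, so SD = 0.112.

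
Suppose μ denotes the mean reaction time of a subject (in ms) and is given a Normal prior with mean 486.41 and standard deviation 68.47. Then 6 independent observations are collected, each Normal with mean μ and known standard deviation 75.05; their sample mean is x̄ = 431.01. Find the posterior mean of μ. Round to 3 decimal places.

Posterior mean ≈ 440.253

Prior precision 1/τ₀² = 1/68.47² = 0.00021330; data precision n/σ² = 6/75.05² = 0.00106525.
Posterior precision = 0.00021330 + 0.00106525 = 0.00127855.
Posterior mean = (0.00021330·486.41 + 0.00106525·431.01) / 0.00127855 = 440.253.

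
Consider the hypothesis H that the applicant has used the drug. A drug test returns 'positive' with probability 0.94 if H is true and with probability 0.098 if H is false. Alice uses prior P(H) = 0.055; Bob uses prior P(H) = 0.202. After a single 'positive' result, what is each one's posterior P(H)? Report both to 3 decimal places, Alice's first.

The likelihood ratio for a 'positive' result is 0.94/0.098 = 9.5918.
Alice: prior odds 0.055/0.945 = 0.058201; posterior odds 0.55826; posterior probability 0.358.
Bob: prior odds 0.202/0.798 = 0.25313; posterior odds 2.4280; posterior probability 0.708.

Alice: 0.358; Bob: 0.708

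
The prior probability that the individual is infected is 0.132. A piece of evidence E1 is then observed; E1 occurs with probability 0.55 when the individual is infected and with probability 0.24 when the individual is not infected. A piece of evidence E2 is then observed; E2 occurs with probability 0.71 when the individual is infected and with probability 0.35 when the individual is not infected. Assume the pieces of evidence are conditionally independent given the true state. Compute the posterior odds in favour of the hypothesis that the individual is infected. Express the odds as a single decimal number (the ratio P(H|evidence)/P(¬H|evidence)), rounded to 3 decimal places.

Prior odds = 0.132/(1−0.132) = 0.15207. In log-odds, ln(0.15207) = -1.8834.
Add log likelihood ratios: ln(2.2917) + ln(2.0286) = 1.5366.
Posterior log-odds = -0.34678, so posterior odds = exp(-0.34678) = 0.70696.

Posterior odds ≈ 0.707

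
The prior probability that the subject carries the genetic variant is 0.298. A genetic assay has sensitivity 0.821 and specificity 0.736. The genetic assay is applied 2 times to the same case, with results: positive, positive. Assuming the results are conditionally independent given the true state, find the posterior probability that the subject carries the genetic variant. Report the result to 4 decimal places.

Posterior P(H) ≈ 0.8041

With H the event that the subject carries the genetic variant, the joint likelihood of the observed sequence is P(data|H) = 0.821·0.821 = 0.67404 and P(data|¬H) = 0.264·0.264 = 0.069696.
Bayes: P(H|data) = 0.298·0.67404 / (0.298·0.67404 + 0.702·0.069696) = 0.20086/0.24979 = 0.8041.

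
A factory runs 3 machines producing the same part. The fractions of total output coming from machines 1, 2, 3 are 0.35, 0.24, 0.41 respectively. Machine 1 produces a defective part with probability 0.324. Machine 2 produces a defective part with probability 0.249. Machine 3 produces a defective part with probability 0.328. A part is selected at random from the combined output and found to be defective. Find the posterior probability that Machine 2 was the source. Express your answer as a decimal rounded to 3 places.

Posterior probability ≈ 0.194

P(defective|M1) = 0.324; P(defective|M2) = 0.249; P(defective|M3) = 0.328.
Prior × likelihood for each source: 0.35·0.324=0.1134, 0.24·0.249=0.05976, 0.41·0.328=0.1345. Summing gives P(defective) = 0.30764.
P(Machine 2 | defective) = 0.05976 / 0.30764 = 0.194.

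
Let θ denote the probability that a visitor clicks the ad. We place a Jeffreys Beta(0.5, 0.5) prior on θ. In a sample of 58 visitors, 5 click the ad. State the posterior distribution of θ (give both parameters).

The binomial likelihood is conjugate to the Beta prior: with 5 successes and 53 failures, the posterior is Beta(0.5+5, 0.5+53) = Beta(5.5, 53.5).

Posterior: Beta(5.5, 53.5)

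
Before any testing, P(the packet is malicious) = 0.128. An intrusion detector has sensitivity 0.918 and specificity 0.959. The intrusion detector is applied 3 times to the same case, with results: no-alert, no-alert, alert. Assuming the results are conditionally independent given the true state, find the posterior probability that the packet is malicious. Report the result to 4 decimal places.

Let H be the event that the packet is malicious; start with P(H) = 0.128. P('alert'|H) = 0.918, P('alert'|¬H) = 0.041.
Update on result 1 ('no-alert'): P(H) ← 0.082·0.1280 / (0.082·0.1280 + 0.959·0.8720) = 0.010496/0.84674 = 0.0124.
Update on result 2 ('no-alert'): P(H) ← 0.082·0.0124 / (0.082·0.0124 + 0.959·0.9876) = 0.0010164/0.94813 = 0.0011.
Update on result 3 ('alert'): P(H) ← 0.918·0.0011 / (0.918·0.0011 + 0.041·0.9989) = 0.00098415/0.041940 = 0.0235.

Posterior P(H) ≈ 0.0235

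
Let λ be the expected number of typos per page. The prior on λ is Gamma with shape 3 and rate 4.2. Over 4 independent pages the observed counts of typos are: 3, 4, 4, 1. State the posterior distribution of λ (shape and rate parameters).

Total count ∑xᵢ = 12 over n = 4 pages.
Gamma is conjugate to the Poisson likelihood: posterior is Gamma(shape = 3+12 = 15, rate = 4.2+4 = 8.2).

Posterior: Gamma(shape=15, rate=8.2)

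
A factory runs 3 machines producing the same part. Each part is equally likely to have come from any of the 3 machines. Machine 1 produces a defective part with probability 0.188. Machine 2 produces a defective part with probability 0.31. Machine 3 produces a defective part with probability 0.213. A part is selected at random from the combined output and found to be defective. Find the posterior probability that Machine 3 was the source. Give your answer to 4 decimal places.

Tabulate prior·likelihood by source: [1] prior 0.333333, lik 0.188, product 0.06267; [2] prior 0.333333, lik 0.31, product 0.1033; [3] prior 0.333333, lik 0.213, product 0.07100.
Normalizing constant = 0.23700; the posterior for Machine 3 is its product over the sum, 0.07100/0.23700 = 0.2996.

Posterior probability ≈ 0.2996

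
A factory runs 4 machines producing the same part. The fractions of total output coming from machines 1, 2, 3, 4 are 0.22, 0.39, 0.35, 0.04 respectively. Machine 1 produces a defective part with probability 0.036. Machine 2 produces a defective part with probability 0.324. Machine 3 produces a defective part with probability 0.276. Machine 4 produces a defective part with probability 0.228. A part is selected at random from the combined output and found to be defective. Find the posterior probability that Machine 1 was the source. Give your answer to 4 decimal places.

P(defective|M1) = 0.036; P(defective|M2) = 0.324; P(defective|M3) = 0.276; P(defective|M4) = 0.228.
Prior × likelihood for each source: 0.22·0.036=0.007920, 0.39·0.324=0.1264, 0.35·0.276=0.09660, 0.04·0.228=0.009120. Summing gives P(defective) = 0.24000.
P(Machine 1 | defective) = 0.007920 / 0.24000 = 0.0330.

Posterior probability ≈ 0.0330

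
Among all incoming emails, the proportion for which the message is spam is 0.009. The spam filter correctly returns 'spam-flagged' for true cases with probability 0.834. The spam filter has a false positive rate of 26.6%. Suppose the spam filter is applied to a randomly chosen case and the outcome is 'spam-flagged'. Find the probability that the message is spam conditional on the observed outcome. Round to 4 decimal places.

P(H | E) ≈ 0.0277

Let H be the event that the message is spam. P(H) = 0.009, so P(¬H) = 0.991. With E the 'spam-flagged' result, P(E|H) = 0.834 and P(E|¬H) = 0.266.
P(E) = 0.834·0.009 + 0.266·0.991 = 0.0075060 + 0.26361 = 0.27111.
By Bayes' theorem, P(H|E) = 0.0075060 / 0.27111 = 0.0277.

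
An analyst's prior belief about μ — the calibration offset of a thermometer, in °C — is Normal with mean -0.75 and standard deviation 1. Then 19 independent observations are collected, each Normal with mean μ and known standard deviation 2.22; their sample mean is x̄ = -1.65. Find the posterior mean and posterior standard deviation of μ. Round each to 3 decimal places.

Posterior mean ≈ -1.465; posterior SD ≈ 0.454

With known σ, the Normal prior is conjugate. Weight on the data is w = (n/σ²)/(n/σ² + 1/τ₀²) = 3.85521/(3.85521+1.00000) = 0.79404.
Posterior mean = w·x̄ + (1−w)·μ₀ = 0.79404·-1.65 + 0.20596·-0.75 = -1.465. Posterior variance = 1/(3.85521+1.00000) = 0.205964, so SD = 0.454.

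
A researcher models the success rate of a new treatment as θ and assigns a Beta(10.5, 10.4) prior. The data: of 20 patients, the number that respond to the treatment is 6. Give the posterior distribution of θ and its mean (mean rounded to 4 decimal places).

Observing 6 successes and 14 failures updates Beta(10.5, 10.4) by adding the success and failure counts to the two shape parameters: α = 10.5+6 = 16.5, β = 10.4+14 = 24.4.
Posterior mean = α/(α+β) = 16.5/40.9 = 0.4034.

Posterior: Beta(16.5, 24.4); mean ≈ 0.4034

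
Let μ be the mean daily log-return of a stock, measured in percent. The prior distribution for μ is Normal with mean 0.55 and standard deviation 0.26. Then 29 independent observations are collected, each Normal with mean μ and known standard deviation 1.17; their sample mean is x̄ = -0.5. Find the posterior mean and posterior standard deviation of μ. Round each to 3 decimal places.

Posterior mean ≈ -0.068; posterior SD ≈ 0.167

With known σ, the Normal prior is conjugate. Weight on the data is w = (n/σ²)/(n/σ² + 1/τ₀²) = 21.1849/(21.1849+14.7929) = 0.58883.
Posterior mean = w·x̄ + (1−w)·μ₀ = 0.58883·-0.5 + 0.41117·0.55 = -0.068. Posterior variance = 1/(21.1849+14.7929) = 0.0277949, so SD = 0.167.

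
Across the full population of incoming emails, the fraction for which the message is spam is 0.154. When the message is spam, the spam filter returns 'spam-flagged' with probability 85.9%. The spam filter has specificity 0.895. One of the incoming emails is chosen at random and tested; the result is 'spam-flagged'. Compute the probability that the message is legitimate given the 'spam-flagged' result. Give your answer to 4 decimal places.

P(¬H | E) ≈ 0.4017

Write H for 'the message is spam'. Prior odds H:¬H = 0.154/0.846 = 0.18203. For the 'spam-flagged' outcome, the likelihood ratio is 0.859/0.105 = 8.1810.
Posterior odds = 0.18203 × 8.1810 = 1.4892, so P(H|E) = 1.4892/(1+1.4892) = 0.5983. Then P(¬H|E) = 1 − 0.5983 = 0.4017.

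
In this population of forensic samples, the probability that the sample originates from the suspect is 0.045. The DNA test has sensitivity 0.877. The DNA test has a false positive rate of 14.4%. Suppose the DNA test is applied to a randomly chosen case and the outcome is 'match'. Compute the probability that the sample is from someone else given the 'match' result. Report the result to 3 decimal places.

Write H for 'the sample originates from the suspect'. Prior odds H:¬H = 0.045/0.955 = 0.047120. For the 'match' outcome, the likelihood ratio is 0.877/0.144 = 6.0903.
Posterior odds = 0.047120 × 6.0903 = 0.28698, so P(H|E) = 0.28698/(1+0.28698) = 0.223. Then P(¬H|E) = 1 − 0.223 = 0.777.

P(¬H | E) ≈ 0.777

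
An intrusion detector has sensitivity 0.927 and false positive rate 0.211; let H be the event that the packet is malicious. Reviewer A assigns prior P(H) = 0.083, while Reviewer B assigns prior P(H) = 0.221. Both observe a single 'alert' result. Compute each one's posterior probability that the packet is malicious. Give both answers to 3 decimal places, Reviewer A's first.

Reviewer A: 0.285; Reviewer B: 0.555

The likelihood ratio for an 'alert' result is 0.927/0.211 = 4.3934.
Reviewer A: prior odds 0.083/0.917 = 0.090513; posterior odds 0.39765; posterior probability 0.285.
Reviewer B: prior odds 0.221/0.779 = 0.28370; posterior odds 1.2464; posterior probability 0.555.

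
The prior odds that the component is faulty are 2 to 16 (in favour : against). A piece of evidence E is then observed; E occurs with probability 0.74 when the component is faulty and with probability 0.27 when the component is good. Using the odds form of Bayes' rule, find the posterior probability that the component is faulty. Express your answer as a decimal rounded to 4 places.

Prior odds = 2/16 = 0.12500. In log-odds, ln(0.12500) = -2.0794.
Add log likelihood ratio: ln(2.7407) = 1.0082.
Posterior log-odds = -1.0712, so posterior odds = exp(-1.0712) = 0.34259. Converting, P(H|E) = 0.34259/1.3426 = 0.2552.

Posterior probability ≈ 0.2552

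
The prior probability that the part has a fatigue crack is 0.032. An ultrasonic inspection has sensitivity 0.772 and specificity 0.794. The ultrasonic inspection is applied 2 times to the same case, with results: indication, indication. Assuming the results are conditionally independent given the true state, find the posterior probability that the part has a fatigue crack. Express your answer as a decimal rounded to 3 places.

Posterior P(H) ≈ 0.317

With H the event that the part has a fatigue crack, the joint likelihood of the observed sequence is P(data|H) = 0.772·0.772 = 0.59598 and P(data|¬H) = 0.206·0.206 = 0.042436.
Bayes: P(H|data) = 0.032·0.59598 / (0.032·0.59598 + 0.968·0.042436) = 0.019071/0.060150 = 0.3171.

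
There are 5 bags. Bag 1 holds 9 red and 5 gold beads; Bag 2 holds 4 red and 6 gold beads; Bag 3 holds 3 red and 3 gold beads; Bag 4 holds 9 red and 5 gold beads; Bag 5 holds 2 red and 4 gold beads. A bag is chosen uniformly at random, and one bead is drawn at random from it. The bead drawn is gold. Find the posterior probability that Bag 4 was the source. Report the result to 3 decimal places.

P(gold|Bag 1) = 0.3571; P(gold|Bag 2) = 0.6; P(gold|Bag 3) = 0.5; P(gold|Bag 4) = 0.3571; P(gold|Bag 5) = 0.6667.
Prior × likelihood for each source: 0.2·0.3571=0.07143, 0.2·0.6=0.1200, 0.2·0.5=0.1000, 0.2·0.3571=0.07143, 0.2·0.6667=0.1333. Summing gives P(gold) = 0.49619.
P(Bag 4 | gold) = 0.07143 / 0.49619 = 0.144.

Posterior probability ≈ 0.144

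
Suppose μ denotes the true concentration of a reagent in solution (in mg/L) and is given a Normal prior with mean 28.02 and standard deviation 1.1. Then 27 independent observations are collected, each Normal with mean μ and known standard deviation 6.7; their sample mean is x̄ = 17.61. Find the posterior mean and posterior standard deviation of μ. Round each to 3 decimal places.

Posterior mean ≈ 23.635; posterior SD ≈ 0.837

With known σ, the Normal prior is conjugate. Weight on the data is w = (n/σ²)/(n/σ² + 1/τ₀²) = 0.601470/(0.601470+0.826446) = 0.42122.
Posterior mean = w·x̄ + (1−w)·μ₀ = 0.42122·17.61 + 0.57878·28.02 = 23.635. Posterior variance = 1/(0.601470+0.826446) = 0.700321, so SD = 0.837.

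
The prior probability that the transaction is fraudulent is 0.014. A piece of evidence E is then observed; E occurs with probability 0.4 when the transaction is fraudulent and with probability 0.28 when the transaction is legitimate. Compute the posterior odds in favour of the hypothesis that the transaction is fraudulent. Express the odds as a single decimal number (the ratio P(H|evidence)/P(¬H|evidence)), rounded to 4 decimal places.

Posterior odds ≈ 0.0203

Prior odds = 0.014/(1−0.014) = 0.014199.
Likelihood ratio for E = 0.4/0.28 = 1.4286.
Posterior odds = prior odds × LR = 0.020284.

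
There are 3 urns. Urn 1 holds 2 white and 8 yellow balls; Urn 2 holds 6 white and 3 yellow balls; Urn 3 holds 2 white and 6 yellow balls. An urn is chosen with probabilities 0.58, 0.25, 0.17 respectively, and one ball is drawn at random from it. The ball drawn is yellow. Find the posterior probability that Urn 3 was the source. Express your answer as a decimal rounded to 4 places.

Tabulate prior·likelihood by source: [1] prior 0.58, lik 0.8, product 0.4640; [2] prior 0.25, lik 0.3333, product 0.08333; [3] prior 0.17, lik 0.75, product 0.1275.
Normalizing constant = 0.67483; the posterior for Urn 3 is its product over the sum, 0.1275/0.67483 = 0.1889.

Posterior probability ≈ 0.1889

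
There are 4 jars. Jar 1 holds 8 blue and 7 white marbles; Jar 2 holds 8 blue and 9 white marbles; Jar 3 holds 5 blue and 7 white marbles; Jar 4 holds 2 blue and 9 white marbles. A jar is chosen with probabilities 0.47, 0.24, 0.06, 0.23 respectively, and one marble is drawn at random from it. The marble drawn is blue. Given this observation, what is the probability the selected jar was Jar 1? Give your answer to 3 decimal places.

Posterior probability ≈ 0.582

Tabulate prior·likelihood by source: [1] prior 0.47, lik 0.5333, product 0.2507; [2] prior 0.24, lik 0.4706, product 0.1129; [3] prior 0.06, lik 0.4167, product 0.02500; [4] prior 0.23, lik 0.1818, product 0.04182.
Normalizing constant = 0.43043; the posterior for Jar 1 is its product over the sum, 0.2507/0.43043 = 0.582.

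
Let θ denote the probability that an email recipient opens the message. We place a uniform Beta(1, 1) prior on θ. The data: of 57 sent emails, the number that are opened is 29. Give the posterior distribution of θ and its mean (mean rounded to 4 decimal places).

Posterior: Beta(30, 29); mean ≈ 0.5085

The binomial likelihood is conjugate to the Beta prior: with 29 successes and 28 failures, the posterior is Beta(1+29, 1+28) = Beta(30, 29).
Posterior mean = α/(α+β) = 30/59 = 0.5085.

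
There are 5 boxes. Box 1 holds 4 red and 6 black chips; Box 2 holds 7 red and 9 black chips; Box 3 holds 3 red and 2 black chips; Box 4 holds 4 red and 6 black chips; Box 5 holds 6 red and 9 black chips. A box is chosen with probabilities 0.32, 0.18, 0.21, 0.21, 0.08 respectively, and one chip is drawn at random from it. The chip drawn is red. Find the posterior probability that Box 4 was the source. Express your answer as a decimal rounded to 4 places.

Posterior probability ≈ 0.1872

P(red|Box 1) = 0.4; P(red|Box 2) = 0.4375; P(red|Box 3) = 0.6; P(red|Box 4) = 0.4; P(red|Box 5) = 0.4.
Prior × likelihood for each source: 0.32·0.4=0.1280, 0.18·0.4375=0.07875, 0.21·0.6=0.1260, 0.21·0.4=0.08400, 0.08·0.4=0.03200. Summing gives P(red) = 0.44875.
P(Box 4 | red) = 0.08400 / 0.44875 = 0.1872.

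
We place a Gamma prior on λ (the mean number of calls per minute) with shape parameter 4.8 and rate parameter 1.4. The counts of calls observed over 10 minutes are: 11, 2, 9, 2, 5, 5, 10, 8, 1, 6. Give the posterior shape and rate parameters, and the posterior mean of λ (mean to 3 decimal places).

Posterior: Gamma(shape=63.8, rate=11.4); mean ≈ 5.596

The Poisson likelihood adds the total count to the shape and the number of exposure periods to the rate. Here ∑xᵢ = 59 and n = 10, so shape 4.8→63.8 and rate 1.4→11.4.
E[λ | data] = 63.8/11.4 = 5.596.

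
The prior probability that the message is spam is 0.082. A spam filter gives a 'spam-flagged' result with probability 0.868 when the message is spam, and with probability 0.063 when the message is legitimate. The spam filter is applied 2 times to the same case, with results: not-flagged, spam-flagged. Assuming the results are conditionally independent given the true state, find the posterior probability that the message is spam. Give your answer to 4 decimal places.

Posterior P(H) ≈ 0.1478

With H the event that the message is spam, the joint likelihood of the observed sequence is P(data|H) = 0.132·0.868 = 0.11458 and P(data|¬H) = 0.937·0.063 = 0.059031.
Bayes: P(H|data) = 0.082·0.11458 / (0.082·0.11458 + 0.918·0.059031) = 0.0093952/0.063586 = 0.1478.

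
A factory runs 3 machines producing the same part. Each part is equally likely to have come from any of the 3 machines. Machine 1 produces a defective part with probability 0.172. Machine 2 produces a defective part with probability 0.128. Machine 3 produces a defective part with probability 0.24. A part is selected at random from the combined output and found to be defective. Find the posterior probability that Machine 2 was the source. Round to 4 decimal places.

Posterior probability ≈ 0.2370

Tabulate prior·likelihood by source: [1] prior 0.333333, lik 0.172, product 0.05733; [2] prior 0.333333, lik 0.128, product 0.04267; [3] prior 0.333333, lik 0.24, product 0.08000.
Normalizing constant = 0.18000; the posterior for Machine 2 is its product over the sum, 0.04267/0.18000 = 0.2370.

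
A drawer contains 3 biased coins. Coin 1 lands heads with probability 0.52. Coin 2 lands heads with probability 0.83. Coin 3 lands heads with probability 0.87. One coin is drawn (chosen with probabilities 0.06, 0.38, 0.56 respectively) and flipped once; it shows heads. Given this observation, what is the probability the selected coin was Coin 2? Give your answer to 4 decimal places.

Posterior probability ≈ 0.3783

Tabulate prior·likelihood by source: [1] prior 0.06, lik 0.52, product 0.03120; [2] prior 0.38, lik 0.83, product 0.3154; [3] prior 0.56, lik 0.87, product 0.4872.
Normalizing constant = 0.83380; the posterior for Coin 2 is its product over the sum, 0.3154/0.83380 = 0.3783.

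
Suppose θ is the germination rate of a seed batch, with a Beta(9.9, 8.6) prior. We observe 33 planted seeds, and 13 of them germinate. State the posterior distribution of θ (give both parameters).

The binomial likelihood is conjugate to the Beta prior: with 13 successes and 20 failures, the posterior is Beta(9.9+13, 8.6+20) = Beta(22.9, 28.6).

Posterior: Beta(22.9, 28.6)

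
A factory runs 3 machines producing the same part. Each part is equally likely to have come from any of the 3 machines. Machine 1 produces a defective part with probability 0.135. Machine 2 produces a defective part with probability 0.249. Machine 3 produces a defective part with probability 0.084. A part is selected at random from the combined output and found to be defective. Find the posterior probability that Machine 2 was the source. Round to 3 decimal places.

Posterior probability ≈ 0.532

P(defective|M1) = 0.135; P(defective|M2) = 0.249; P(defective|M3) = 0.084.
Prior × likelihood for each source: 0.333333·0.135=0.04500, 0.333333·0.249=0.08300, 0.333333·0.084=0.02800. Summing gives P(defective) = 0.15600.
P(Machine 2 | defective) = 0.08300 / 0.15600 = 0.532.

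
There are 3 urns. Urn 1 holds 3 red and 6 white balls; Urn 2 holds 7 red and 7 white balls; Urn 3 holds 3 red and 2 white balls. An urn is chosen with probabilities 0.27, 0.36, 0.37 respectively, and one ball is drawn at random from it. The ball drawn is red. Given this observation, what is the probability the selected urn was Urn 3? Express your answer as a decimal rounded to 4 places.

Posterior probability ≈ 0.4512

Tabulate prior·likelihood by source: [1] prior 0.27, lik 0.3333, product 0.09000; [2] prior 0.36, lik 0.5, product 0.1800; [3] prior 0.37, lik 0.6, product 0.2220.
Normalizing constant = 0.49200; the posterior for Urn 3 is its product over the sum, 0.2220/0.49200 = 0.4512.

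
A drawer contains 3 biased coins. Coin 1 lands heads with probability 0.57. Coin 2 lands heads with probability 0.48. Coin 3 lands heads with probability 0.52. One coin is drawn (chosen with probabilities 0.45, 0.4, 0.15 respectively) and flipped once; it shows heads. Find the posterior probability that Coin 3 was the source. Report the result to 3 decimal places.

P(heads|C1) = 0.57; P(heads|C2) = 0.48; P(heads|C3) = 0.52.
Prior × likelihood for each source: 0.45·0.57=0.2565, 0.4·0.48=0.1920, 0.15·0.52=0.07800. Summing gives P(heads) = 0.52650.
P(Coin 3 | heads) = 0.07800 / 0.52650 = 0.148.

Posterior probability ≈ 0.148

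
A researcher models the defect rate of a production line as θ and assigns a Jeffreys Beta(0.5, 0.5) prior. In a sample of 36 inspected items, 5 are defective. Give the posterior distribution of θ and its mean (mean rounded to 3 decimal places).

Posterior: Beta(5.5, 31.5); mean ≈ 0.149

Observing 5 successes and 31 failures updates Beta(0.5, 0.5) by adding the success and failure counts to the two shape parameters: α = 0.5+5 = 5.5, β = 0.5+31 = 31.5.
Posterior mean = α/(α+β) = 5.5/37 = 0.149.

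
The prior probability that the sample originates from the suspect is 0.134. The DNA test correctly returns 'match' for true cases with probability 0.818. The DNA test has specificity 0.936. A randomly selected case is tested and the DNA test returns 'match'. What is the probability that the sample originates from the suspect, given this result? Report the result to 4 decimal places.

Let H be the event that the sample originates from the suspect. P(H) = 0.134, so P(¬H) = 0.866. With E the 'match' result, P(E|H) = 0.818 and P(E|¬H) = 0.064.
P(E) = 0.818·0.134 + 0.064·0.866 = 0.10961 + 0.055424 = 0.16504.
By Bayes' theorem, P(H|E) = 0.10961 / 0.16504 = 0.6642.

P(H | E) ≈ 0.6642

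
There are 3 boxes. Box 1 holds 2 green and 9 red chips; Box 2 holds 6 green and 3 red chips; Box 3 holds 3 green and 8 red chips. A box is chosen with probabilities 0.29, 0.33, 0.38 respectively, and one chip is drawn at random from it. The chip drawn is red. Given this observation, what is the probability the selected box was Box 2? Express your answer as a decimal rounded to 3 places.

Posterior probability ≈ 0.176

P(red|Box 1) = 0.8182; P(red|Box 2) = 0.3333; P(red|Box 3) = 0.7273.
Prior × likelihood for each source: 0.29·0.8182=0.2373, 0.33·0.3333=0.1100, 0.38·0.7273=0.2764. Summing gives P(red) = 0.62364.
P(Box 2 | red) = 0.1100 / 0.62364 = 0.176.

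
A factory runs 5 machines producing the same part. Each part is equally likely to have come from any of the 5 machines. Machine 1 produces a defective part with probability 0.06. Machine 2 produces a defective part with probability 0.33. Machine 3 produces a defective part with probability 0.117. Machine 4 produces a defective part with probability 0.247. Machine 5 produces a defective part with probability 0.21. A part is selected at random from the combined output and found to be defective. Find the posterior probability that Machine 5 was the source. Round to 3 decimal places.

Posterior probability ≈ 0.218

P(defective|M1) = 0.06; P(defective|M2) = 0.33; P(defective|M3) = 0.117; P(defective|M4) = 0.247; P(defective|M5) = 0.21.
Prior × likelihood for each source: 0.2·0.06=0.01200, 0.2·0.33=0.06600, 0.2·0.117=0.02340, 0.2·0.247=0.04940, 0.2·0.21=0.04200. Summing gives P(defective) = 0.19280.
P(Machine 5 | defective) = 0.04200 / 0.19280 = 0.218.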